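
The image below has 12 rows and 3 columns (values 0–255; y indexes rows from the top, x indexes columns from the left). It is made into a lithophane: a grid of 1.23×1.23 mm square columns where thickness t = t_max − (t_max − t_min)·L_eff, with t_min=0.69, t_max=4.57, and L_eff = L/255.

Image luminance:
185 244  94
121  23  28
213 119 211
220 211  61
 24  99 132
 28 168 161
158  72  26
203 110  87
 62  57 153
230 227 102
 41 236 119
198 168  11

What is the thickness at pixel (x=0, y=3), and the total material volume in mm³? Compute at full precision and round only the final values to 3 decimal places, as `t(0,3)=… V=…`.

t(0,3)=1.223 V=142.965

span = t_max - t_min = 4.57 - 0.69 = 3.880
L(0,3) = 220, L_eff = 220/255 = 0.862745
t(0,3) = 4.57 - 3.880·0.862745 = 1.223
Σt over all 12·3 pixels = 200807/2125 ≈ 94.4974118
V = pitch²·Σt = 1.23²·200807/2125 = 142.965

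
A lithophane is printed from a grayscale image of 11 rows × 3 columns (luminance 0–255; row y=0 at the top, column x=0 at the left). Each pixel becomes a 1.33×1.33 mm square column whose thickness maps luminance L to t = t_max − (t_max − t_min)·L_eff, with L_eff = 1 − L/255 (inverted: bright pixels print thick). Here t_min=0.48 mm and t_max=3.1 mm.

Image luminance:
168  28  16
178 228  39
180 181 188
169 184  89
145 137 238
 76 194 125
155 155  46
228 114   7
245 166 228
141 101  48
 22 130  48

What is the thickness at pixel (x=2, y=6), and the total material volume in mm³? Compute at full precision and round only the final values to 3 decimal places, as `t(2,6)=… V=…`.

span = t_max - t_min = 3.1 - 0.48 = 2.620
L(2,6) = 46, L_eff = 1 - 46/255 = 0.819608 (inverted)
t(2,6) = 3.1 - 2.620·0.819608 = 0.953
Σt over all 11·3 pixels = 777967/12750 ≈ 61.0170196
V = pitch²·Σt = 1.33²·777967/12750 = 107.933

t(2,6)=0.953 V=107.933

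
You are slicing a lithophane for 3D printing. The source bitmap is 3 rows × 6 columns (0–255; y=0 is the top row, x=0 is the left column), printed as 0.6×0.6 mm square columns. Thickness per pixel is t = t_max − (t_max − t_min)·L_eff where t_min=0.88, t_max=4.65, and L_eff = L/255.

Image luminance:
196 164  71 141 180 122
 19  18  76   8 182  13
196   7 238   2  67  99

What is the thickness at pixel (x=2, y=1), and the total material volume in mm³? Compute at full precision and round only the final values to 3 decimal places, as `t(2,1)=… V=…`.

t(2,1)=3.526 V=20.557

span = t_max - t_min = 4.65 - 0.88 = 3.770
L(2,1) = 76, L_eff = 76/255 = 0.298039
t(2,1) = 4.65 - 3.770·0.298039 = 3.526
Σt over all 3·6 pixels = 1456127/25500 ≈ 57.1030196
V = pitch²·Σt = 0.6²·1456127/25500 = 20.557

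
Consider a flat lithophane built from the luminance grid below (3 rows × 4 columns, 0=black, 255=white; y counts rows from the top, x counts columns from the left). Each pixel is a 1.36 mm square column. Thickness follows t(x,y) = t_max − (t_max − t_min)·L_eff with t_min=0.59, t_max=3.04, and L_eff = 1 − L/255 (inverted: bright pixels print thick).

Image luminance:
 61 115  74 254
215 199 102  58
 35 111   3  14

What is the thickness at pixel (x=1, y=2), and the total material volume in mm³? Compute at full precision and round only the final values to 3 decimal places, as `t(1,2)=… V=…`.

t(1,2)=1.656 V=35.149

span = t_max - t_min = 3.04 - 0.59 = 2.450
L(1,2) = 111, L_eff = 1 - 111/255 = 0.564706 (inverted)
t(1,2) = 3.04 - 2.450·0.564706 = 1.656
Σt over all 3·4 pixels = 5701/300 ≈ 19.0033333
V = pitch²·Σt = 1.36²·5701/300 = 35.149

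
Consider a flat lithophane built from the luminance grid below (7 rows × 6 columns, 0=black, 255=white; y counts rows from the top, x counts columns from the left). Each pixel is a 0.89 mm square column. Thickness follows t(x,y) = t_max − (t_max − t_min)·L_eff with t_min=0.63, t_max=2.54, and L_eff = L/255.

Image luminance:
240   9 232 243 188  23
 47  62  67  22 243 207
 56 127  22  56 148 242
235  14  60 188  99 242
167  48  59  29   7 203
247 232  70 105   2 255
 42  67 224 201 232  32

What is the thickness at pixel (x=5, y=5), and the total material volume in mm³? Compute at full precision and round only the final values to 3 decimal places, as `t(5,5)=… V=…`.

span = t_max - t_min = 2.54 - 0.63 = 1.910
L(5,5) = 255, L_eff = 255/255 = 1.000000
t(5,5) = 2.54 - 1.910·1.000000 = 0.630
Σt over all 7·6 pixels = 854593/12750 ≈ 67.0269020
V = pitch²·Σt = 0.89²·854593/12750 = 53.092

t(5,5)=0.630 V=53.092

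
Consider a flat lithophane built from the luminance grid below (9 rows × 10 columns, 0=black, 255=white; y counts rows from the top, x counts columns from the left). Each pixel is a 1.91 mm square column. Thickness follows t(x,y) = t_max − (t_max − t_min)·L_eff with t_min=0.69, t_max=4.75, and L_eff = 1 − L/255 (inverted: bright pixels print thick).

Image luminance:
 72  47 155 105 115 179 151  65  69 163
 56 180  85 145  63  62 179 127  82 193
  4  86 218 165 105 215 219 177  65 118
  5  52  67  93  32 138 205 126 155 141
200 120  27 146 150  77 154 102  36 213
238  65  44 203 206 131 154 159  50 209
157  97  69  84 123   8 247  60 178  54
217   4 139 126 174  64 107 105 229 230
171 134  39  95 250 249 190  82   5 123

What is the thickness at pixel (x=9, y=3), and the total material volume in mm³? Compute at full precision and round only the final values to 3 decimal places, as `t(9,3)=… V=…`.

t(9,3)=2.935 V=875.514

span = t_max - t_min = 4.75 - 0.69 = 4.060
L(9,3) = 141, L_eff = 1 - 141/255 = 0.447059 (inverted)
t(9,3) = 4.75 - 4.060·0.447059 = 2.935
Σt over all 9·10 pixels = 1529947/6375 ≈ 239.9916863
V = pitch²·Σt = 1.91²·1529947/6375 = 875.514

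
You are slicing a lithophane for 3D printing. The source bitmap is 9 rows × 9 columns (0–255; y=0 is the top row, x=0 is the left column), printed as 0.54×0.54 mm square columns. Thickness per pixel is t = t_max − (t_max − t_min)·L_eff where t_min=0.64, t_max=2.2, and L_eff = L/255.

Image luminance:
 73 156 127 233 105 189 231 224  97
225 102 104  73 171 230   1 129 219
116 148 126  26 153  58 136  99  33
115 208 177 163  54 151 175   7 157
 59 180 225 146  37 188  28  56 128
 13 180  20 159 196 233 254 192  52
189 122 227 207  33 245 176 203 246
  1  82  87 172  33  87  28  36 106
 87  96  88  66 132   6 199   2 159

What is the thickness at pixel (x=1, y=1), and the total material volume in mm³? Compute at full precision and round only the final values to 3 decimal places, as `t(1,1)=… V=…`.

t(1,1)=1.576 V=33.675

span = t_max - t_min = 2.2 - 0.64 = 1.560
L(1,1) = 102, L_eff = 102/255 = 0.400000
t(1,1) = 2.2 - 1.560·0.400000 = 1.576
Σt over all 9·9 pixels = 245399/2125 ≈ 115.4818824
V = pitch²·Σt = 0.54²·245399/2125 = 33.675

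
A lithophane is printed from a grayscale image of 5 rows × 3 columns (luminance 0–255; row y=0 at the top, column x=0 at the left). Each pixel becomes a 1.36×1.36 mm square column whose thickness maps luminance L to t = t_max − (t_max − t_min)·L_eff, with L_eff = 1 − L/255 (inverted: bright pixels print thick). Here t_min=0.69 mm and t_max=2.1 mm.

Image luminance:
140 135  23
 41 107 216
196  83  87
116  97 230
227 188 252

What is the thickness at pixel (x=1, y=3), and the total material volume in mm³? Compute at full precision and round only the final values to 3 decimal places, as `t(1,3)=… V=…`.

t(1,3)=1.226 V=41.009

span = t_max - t_min = 2.1 - 0.69 = 1.410
L(1,3) = 97, L_eff = 1 - 97/255 = 0.619608 (inverted)
t(1,3) = 2.1 - 1.410·0.619608 = 1.226
Σt over all 5·3 pixels = 188461/8500 ≈ 22.1718824
V = pitch²·Σt = 1.36²·188461/8500 = 41.009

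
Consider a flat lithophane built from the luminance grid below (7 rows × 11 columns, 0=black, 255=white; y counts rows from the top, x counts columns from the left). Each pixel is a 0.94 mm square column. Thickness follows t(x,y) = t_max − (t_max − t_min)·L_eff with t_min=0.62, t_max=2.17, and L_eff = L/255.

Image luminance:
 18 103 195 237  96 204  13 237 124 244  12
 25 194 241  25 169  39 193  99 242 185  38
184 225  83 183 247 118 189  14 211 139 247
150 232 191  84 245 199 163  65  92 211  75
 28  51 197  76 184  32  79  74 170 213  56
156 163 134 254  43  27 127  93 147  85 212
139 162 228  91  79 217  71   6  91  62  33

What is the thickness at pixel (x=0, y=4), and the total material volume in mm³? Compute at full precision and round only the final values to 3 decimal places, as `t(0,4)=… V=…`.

t(0,4)=2.000 V=92.535

span = t_max - t_min = 2.17 - 0.62 = 1.550
L(0,4) = 28, L_eff = 28/255 = 0.109804
t(0,4) = 2.17 - 1.550·0.109804 = 2.000
Σt over all 7·11 pixels = 178033/1700 ≈ 104.7252941
V = pitch²·Σt = 0.94²·178033/1700 = 92.535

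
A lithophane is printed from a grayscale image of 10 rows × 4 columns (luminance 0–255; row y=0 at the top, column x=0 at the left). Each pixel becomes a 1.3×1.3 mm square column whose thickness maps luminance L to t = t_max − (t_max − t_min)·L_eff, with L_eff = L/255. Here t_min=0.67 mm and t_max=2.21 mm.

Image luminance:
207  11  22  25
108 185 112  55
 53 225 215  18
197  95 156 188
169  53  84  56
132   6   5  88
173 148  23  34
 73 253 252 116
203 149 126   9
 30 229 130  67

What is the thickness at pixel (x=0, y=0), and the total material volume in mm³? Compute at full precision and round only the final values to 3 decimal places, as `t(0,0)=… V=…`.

span = t_max - t_min = 2.21 - 0.67 = 1.540
L(0,0) = 207, L_eff = 207/255 = 0.811765
t(0,0) = 2.21 - 1.540·0.811765 = 0.960
Σt over all 10·4 pixels = 78214/1275 ≈ 61.3443137
V = pitch²·Σt = 1.3²·78214/1275 = 103.672

t(0,0)=0.960 V=103.672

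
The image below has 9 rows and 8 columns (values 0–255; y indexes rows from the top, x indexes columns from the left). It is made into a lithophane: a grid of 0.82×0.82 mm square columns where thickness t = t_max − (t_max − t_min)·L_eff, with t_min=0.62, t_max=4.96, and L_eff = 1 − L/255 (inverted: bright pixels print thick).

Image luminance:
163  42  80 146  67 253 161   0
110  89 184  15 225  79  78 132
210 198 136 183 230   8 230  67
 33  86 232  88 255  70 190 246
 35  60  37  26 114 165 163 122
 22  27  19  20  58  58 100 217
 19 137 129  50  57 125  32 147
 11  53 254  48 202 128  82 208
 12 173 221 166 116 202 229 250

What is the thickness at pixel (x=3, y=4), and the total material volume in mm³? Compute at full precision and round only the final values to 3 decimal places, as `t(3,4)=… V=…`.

t(3,4)=1.063 V=128.205

span = t_max - t_min = 4.96 - 0.62 = 4.340
L(3,4) = 26, L_eff = 1 - 26/255 = 0.898039 (inverted)
t(3,4) = 4.96 - 4.340·0.898039 = 1.063
Σt over all 9·8 pixels = 81034/425 ≈ 190.6682353
V = pitch²·Σt = 0.82²·81034/425 = 128.205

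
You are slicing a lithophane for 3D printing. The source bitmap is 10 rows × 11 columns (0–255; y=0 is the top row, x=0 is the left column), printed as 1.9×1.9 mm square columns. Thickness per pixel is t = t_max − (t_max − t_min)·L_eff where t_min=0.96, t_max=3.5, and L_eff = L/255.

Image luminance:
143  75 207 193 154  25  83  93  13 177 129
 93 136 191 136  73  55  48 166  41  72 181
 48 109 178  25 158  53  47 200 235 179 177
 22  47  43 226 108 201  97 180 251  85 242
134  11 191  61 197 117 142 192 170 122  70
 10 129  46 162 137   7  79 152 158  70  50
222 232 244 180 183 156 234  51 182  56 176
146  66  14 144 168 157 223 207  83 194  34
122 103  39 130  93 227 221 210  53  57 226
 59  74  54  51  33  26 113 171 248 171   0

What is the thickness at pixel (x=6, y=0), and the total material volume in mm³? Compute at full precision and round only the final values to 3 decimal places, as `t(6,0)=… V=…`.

span = t_max - t_min = 3.5 - 0.96 = 2.540
L(6,0) = 83, L_eff = 83/255 = 0.325490
t(6,0) = 3.5 - 2.540·0.325490 = 2.673
Σt over all 10·11 pixels = 211807/850 ≈ 249.1847059
V = pitch²·Σt = 1.9²·211807/850 = 899.557

t(6,0)=2.673 V=899.557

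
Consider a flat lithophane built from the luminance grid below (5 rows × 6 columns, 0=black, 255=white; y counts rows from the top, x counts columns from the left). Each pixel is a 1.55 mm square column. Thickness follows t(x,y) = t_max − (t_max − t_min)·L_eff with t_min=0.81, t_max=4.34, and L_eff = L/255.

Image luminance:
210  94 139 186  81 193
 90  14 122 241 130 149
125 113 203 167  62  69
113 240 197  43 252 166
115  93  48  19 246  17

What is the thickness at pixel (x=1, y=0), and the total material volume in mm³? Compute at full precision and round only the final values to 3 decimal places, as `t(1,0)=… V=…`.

span = t_max - t_min = 4.34 - 0.81 = 3.530
L(1,0) = 94, L_eff = 94/255 = 0.368627
t(1,0) = 4.34 - 3.530·0.368627 = 3.039
Σt over all 5·6 pixels = 1930339/25500 ≈ 75.6995686
V = pitch²·Σt = 1.55²·1930339/25500 = 181.868

t(1,0)=3.039 V=181.868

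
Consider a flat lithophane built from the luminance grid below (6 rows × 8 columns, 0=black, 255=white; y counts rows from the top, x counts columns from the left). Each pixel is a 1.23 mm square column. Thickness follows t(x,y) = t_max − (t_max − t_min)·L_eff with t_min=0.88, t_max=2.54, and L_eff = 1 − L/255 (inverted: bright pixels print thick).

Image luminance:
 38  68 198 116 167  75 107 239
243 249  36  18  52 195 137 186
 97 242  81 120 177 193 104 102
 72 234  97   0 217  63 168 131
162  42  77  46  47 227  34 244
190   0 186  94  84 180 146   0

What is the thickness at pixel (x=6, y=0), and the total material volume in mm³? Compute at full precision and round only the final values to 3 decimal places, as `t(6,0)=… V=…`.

t(6,0)=1.577 V=122.810

span = t_max - t_min = 2.54 - 0.88 = 1.660
L(6,0) = 107, L_eff = 1 - 107/255 = 0.580392 (inverted)
t(6,0) = 2.54 - 1.660·0.580392 = 1.577
Σt over all 6·8 pixels = 1034983/12750 ≈ 81.1751373
V = pitch²·Σt = 1.23²·1034983/12750 = 122.810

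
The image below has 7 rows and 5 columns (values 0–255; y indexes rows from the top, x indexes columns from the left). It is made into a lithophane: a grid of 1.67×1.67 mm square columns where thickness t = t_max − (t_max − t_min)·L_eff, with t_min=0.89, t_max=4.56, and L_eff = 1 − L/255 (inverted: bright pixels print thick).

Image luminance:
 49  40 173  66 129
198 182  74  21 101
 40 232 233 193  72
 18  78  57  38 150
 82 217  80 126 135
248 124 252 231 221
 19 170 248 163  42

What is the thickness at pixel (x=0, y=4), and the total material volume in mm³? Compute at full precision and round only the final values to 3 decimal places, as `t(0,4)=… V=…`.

t(0,4)=2.070 V=267.577

span = t_max - t_min = 4.56 - 0.89 = 3.670
L(0,4) = 82, L_eff = 1 - 82/255 = 0.678431 (inverted)
t(0,4) = 4.56 - 3.670·0.678431 = 2.070
Σt over all 7·5 pixels = 2446559/25500 ≈ 95.9434902
V = pitch²·Σt = 1.67²·2446559/25500 = 267.577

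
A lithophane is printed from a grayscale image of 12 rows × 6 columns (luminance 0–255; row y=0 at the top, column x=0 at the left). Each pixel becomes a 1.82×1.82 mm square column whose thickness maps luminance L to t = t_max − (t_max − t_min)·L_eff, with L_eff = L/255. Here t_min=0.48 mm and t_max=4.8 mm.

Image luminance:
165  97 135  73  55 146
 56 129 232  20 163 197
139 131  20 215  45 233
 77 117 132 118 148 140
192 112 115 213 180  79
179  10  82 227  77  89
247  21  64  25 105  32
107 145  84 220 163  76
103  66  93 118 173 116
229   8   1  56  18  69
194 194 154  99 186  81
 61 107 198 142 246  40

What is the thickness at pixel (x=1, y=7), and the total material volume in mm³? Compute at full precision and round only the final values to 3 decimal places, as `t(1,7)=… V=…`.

t(1,7)=2.344 V=663.347

span = t_max - t_min = 4.8 - 0.48 = 4.320
L(1,7) = 145, L_eff = 145/255 = 0.568627
t(1,7) = 4.8 - 4.320·0.568627 = 2.344
Σt over all 12·6 pixels = 425556/2125 ≈ 200.2616471
V = pitch²·Σt = 1.82²·425556/2125 = 663.347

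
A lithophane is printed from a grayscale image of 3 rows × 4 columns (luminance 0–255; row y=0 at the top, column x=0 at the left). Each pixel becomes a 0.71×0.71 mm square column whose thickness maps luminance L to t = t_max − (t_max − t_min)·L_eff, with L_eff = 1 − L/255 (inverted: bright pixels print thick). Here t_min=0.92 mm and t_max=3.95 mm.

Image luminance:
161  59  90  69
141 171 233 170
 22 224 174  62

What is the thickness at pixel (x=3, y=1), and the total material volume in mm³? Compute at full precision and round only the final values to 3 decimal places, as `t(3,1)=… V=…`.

t(3,1)=2.940 V=15.005

span = t_max - t_min = 3.95 - 0.92 = 3.030
L(3,1) = 170, L_eff = 1 - 170/255 = 0.333333 (inverted)
t(3,1) = 3.95 - 3.030·0.333333 = 2.940
Σt over all 3·4 pixels = 63254/2125 ≈ 29.7665882
V = pitch²·Σt = 0.71²·63254/2125 = 15.005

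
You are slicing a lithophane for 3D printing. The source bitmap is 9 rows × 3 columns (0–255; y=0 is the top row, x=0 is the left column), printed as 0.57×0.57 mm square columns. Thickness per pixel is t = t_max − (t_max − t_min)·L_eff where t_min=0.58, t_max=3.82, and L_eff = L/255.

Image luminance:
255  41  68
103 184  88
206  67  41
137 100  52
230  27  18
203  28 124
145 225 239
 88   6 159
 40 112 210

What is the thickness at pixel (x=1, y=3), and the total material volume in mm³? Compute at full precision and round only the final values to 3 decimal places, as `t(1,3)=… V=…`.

span = t_max - t_min = 3.82 - 0.58 = 3.240
L(1,3) = 100, L_eff = 100/255 = 0.392157
t(1,3) = 3.82 - 3.240·0.392157 = 2.549
Σt over all 9·3 pixels = 62.532
V = pitch²·Σt = 0.57²·62.532 = 20.317

t(1,3)=2.549 V=20.317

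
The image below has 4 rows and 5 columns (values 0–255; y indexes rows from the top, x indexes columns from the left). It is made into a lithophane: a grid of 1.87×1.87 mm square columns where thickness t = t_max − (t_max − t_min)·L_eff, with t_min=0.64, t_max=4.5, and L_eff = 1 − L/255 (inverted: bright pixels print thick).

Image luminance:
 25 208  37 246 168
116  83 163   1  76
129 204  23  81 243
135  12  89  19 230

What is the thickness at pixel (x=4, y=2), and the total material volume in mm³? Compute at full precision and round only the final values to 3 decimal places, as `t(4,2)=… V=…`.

span = t_max - t_min = 4.5 - 0.64 = 3.860
L(4,2) = 243, L_eff = 1 - 243/255 = 0.047059 (inverted)
t(4,2) = 4.5 - 3.860·0.047059 = 4.318
Σt over all 4·5 pixels = 302392/6375 ≈ 47.4340392
V = pitch²·Σt = 1.87²·302392/6375 = 165.872

t(4,2)=4.318 V=165.872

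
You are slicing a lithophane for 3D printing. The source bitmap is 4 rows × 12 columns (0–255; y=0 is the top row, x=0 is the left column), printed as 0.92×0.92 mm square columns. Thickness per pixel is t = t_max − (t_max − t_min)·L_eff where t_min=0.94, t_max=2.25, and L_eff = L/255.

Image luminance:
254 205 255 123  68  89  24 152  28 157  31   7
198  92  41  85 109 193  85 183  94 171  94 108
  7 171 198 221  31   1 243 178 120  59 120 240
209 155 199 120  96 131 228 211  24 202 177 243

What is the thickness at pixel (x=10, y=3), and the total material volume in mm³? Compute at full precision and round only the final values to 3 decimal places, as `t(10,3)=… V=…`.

t(10,3)=1.341 V=63.452

span = t_max - t_min = 2.25 - 0.94 = 1.310
L(10,3) = 177, L_eff = 177/255 = 0.694118
t(10,3) = 2.25 - 1.310·0.694118 = 1.341
Σt over all 4·12 pixels = 191167/2550 ≈ 74.9674510
V = pitch²·Σt = 0.92²·191167/2550 = 63.452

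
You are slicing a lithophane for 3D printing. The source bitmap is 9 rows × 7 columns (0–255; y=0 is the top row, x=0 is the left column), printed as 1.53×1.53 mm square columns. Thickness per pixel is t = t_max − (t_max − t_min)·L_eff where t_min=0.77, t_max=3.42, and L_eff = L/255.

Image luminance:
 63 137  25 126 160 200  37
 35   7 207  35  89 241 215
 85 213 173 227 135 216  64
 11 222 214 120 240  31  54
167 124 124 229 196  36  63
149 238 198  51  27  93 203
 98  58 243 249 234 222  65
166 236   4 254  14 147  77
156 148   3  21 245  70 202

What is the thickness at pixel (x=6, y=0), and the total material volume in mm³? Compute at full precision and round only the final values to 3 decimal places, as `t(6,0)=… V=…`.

t(6,0)=3.035 V=300.218

span = t_max - t_min = 3.42 - 0.77 = 2.650
L(6,0) = 37, L_eff = 37/255 = 0.145098
t(6,0) = 3.42 - 2.650·0.145098 = 3.035
Σt over all 9·7 pixels = 65407/510 ≈ 128.2490196
V = pitch²·Σt = 1.53²·65407/510 = 300.218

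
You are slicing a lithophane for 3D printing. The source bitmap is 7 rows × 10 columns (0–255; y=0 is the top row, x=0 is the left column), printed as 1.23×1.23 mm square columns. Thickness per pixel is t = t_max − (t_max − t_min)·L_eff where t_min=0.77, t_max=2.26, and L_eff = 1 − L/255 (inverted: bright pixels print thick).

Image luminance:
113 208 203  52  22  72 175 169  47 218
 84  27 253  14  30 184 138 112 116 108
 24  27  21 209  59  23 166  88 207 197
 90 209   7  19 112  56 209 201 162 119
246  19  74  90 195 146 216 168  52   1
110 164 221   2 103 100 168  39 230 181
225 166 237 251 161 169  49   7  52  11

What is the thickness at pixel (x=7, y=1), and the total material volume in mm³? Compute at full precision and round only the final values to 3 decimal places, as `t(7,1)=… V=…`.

span = t_max - t_min = 2.26 - 0.77 = 1.490
L(7,1) = 112, L_eff = 1 - 112/255 = 0.560784 (inverted)
t(7,1) = 2.26 - 1.490·0.560784 = 1.424
Σt over all 7·10 pixels = 875499/8500 ≈ 102.9998824
V = pitch²·Σt = 1.23²·875499/8500 = 155.829

t(7,1)=1.424 V=155.829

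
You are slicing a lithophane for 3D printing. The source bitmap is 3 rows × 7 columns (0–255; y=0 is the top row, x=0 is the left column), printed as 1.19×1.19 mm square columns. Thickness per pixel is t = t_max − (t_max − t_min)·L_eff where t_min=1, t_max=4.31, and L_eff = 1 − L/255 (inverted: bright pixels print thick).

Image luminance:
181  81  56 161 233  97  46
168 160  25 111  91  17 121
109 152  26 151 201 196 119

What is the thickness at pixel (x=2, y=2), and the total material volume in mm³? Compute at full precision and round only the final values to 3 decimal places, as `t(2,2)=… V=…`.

span = t_max - t_min = 4.31 - 1 = 3.310
L(2,2) = 26, L_eff = 1 - 26/255 = 0.898039 (inverted)
t(2,2) = 4.31 - 3.310·0.898039 = 1.337
Σt over all 3·7 pixels = 227277/4250 ≈ 53.4769412
V = pitch²·Σt = 1.19²·227277/4250 = 75.729

t(2,2)=1.337 V=75.729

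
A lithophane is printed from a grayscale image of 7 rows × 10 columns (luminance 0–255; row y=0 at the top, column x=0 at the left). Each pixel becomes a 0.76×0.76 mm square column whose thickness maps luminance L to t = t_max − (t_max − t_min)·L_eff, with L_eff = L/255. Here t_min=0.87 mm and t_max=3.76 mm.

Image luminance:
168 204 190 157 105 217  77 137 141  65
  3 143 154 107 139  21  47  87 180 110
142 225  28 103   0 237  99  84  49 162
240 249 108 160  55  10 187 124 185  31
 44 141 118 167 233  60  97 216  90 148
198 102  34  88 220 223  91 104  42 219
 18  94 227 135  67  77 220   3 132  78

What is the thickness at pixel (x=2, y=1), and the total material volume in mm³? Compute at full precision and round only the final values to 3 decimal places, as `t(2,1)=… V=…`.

span = t_max - t_min = 3.76 - 0.87 = 2.890
L(2,1) = 154, L_eff = 154/255 = 0.603922
t(2,1) = 3.76 - 2.890·0.603922 = 2.015
Σt over all 7·10 pixels = 165.552
V = pitch²·Σt = 0.76²·165.552 = 95.623

t(2,1)=2.015 V=95.623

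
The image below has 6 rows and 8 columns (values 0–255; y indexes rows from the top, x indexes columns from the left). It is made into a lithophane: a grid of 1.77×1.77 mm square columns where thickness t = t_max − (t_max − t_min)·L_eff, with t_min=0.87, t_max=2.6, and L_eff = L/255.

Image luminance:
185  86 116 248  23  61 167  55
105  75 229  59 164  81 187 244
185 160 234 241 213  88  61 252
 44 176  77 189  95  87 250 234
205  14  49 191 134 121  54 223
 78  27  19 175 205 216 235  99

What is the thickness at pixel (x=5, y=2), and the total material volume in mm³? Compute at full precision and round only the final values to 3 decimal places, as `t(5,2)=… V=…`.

span = t_max - t_min = 2.6 - 0.87 = 1.730
L(5,2) = 88, L_eff = 88/255 = 0.345098
t(5,2) = 2.6 - 1.730·0.345098 = 2.003
Σt over all 6·8 pixels = 505133/6375 ≈ 79.2365490
V = pitch²·Σt = 1.77²·505133/6375 = 248.240

t(5,2)=2.003 V=248.240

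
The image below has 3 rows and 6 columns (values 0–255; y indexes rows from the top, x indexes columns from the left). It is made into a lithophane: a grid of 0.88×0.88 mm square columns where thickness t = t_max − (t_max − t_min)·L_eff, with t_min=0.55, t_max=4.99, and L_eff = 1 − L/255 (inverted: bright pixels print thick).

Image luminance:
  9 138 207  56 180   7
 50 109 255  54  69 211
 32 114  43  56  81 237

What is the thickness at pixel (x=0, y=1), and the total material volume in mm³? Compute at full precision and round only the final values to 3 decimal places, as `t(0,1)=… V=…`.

t(0,1)=1.421 V=33.393

span = t_max - t_min = 4.99 - 0.55 = 4.440
L(0,1) = 50, L_eff = 1 - 50/255 = 0.803922 (inverted)
t(0,1) = 4.99 - 4.440·0.803922 = 1.421
Σt over all 3·6 pixels = 183267/4250 ≈ 43.1216471
V = pitch²·Σt = 0.88²·183267/4250 = 33.393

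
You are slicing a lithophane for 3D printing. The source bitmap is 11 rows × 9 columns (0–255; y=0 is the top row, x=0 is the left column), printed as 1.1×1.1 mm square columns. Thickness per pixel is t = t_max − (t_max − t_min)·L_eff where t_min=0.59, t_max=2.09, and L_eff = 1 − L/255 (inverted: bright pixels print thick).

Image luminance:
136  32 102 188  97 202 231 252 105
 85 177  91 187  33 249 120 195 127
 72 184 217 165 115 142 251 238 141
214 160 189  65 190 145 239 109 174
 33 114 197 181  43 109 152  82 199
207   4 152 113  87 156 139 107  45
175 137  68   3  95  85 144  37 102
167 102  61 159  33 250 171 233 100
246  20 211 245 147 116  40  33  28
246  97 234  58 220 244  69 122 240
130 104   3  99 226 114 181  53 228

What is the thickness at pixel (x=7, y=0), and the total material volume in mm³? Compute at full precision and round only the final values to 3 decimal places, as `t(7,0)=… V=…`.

t(7,0)=2.072 V=167.583

span = t_max - t_min = 2.09 - 0.59 = 1.500
L(7,0) = 252, L_eff = 1 - 252/255 = 0.011765 (inverted)
t(7,0) = 2.09 - 1.500·0.011765 = 2.072
Σt over all 11·9 pixels = 235447/1700 ≈ 138.4982353
V = pitch²·Σt = 1.1²·235447/1700 = 167.583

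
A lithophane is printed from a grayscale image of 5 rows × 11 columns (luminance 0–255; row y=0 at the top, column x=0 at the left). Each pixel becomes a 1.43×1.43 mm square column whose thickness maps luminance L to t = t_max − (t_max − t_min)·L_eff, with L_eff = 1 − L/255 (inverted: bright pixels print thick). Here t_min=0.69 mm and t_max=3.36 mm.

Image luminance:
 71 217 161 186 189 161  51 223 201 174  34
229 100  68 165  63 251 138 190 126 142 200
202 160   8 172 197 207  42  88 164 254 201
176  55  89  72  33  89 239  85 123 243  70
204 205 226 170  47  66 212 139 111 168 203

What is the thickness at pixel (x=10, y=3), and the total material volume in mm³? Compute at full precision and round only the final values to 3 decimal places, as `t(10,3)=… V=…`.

t(10,3)=1.423 V=250.179

span = t_max - t_min = 3.36 - 0.69 = 2.670
L(10,3) = 70, L_eff = 1 - 70/255 = 0.725490 (inverted)
t(10,3) = 3.36 - 2.670·0.725490 = 1.423
Σt over all 5·11 pixels = 207983/1700 ≈ 122.3429412
V = pitch²·Σt = 1.43²·207983/1700 = 250.179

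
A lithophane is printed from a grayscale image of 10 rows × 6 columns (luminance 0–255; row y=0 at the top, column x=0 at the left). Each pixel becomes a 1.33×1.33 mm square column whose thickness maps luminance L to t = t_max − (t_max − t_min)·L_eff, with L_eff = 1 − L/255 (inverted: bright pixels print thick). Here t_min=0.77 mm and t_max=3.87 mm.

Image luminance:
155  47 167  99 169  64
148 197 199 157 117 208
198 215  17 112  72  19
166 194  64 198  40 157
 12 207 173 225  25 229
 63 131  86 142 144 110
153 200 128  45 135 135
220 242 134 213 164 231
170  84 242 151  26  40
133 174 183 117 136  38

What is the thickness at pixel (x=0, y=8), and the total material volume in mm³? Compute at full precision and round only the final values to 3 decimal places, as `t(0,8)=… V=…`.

span = t_max - t_min = 3.87 - 0.77 = 3.100
L(0,8) = 170, L_eff = 1 - 170/255 = 0.333333 (inverted)
t(0,8) = 3.87 - 3.100·0.333333 = 2.837
Σt over all 10·6 pixels = 12421/85 ≈ 146.1294118
V = pitch²·Σt = 1.33²·12421/85 = 258.488

t(0,8)=2.837 V=258.488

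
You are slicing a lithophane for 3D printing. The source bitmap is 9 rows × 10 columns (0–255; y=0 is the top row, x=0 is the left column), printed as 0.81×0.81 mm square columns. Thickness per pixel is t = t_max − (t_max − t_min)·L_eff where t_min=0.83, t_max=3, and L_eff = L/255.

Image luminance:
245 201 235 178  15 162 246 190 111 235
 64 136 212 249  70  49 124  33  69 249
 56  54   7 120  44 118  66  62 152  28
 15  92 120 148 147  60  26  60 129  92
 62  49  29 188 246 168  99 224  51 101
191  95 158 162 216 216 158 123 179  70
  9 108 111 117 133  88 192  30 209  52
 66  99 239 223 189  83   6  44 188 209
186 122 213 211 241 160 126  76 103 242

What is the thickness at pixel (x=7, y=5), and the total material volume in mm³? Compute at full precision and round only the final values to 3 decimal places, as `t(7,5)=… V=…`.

span = t_max - t_min = 3 - 0.83 = 2.170
L(7,5) = 123, L_eff = 123/255 = 0.482353
t(7,5) = 3 - 2.170·0.482353 = 1.953
Σt over all 9·10 pixels = 1461069/8500 ≈ 171.8904706
V = pitch²·Σt = 0.81²·1461069/8500 = 112.777

t(7,5)=1.953 V=112.777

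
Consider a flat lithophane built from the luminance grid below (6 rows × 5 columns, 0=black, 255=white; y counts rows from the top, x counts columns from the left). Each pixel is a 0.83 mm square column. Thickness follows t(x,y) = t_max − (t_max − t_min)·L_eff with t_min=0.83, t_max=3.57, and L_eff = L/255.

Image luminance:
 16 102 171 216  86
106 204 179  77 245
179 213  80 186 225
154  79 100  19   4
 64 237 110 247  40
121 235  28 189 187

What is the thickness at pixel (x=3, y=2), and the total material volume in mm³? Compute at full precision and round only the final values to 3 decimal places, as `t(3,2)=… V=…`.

t(3,2)=1.571 V=43.439

span = t_max - t_min = 3.57 - 0.83 = 2.740
L(3,2) = 186, L_eff = 186/255 = 0.729412
t(3,2) = 3.57 - 2.740·0.729412 = 1.571
Σt over all 6·5 pixels = 401981/6375 ≈ 63.0558431
V = pitch²·Σt = 0.83²·401981/6375 = 43.439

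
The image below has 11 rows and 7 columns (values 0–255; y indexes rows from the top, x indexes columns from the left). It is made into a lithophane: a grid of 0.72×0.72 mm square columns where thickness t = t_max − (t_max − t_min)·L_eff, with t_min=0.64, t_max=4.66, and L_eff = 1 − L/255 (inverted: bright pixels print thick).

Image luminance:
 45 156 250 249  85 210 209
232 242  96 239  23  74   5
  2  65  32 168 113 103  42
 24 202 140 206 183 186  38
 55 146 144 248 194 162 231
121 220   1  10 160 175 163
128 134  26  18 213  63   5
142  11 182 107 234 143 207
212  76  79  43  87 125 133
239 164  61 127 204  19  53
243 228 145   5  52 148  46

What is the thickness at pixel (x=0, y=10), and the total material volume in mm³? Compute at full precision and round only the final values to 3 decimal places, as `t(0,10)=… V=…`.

t(0,10)=4.471 V=105.236

span = t_max - t_min = 4.66 - 0.64 = 4.020
L(0,10) = 243, L_eff = 1 - 243/255 = 0.047059 (inverted)
t(0,10) = 4.66 - 4.020·0.047059 = 4.471
Σt over all 11·7 pixels = 862757/4250 ≈ 203.0016471
V = pitch²·Σt = 0.72²·862757/4250 = 105.236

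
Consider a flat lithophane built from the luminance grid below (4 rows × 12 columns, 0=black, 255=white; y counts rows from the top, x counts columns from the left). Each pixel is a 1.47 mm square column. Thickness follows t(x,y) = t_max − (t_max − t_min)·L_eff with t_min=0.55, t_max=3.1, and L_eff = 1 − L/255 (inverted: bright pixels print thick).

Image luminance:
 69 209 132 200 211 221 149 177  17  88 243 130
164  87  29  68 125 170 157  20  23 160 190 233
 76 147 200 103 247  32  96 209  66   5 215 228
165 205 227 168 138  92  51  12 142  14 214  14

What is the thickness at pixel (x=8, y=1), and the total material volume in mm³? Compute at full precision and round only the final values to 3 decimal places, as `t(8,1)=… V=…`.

t(8,1)=0.780 V=194.006

span = t_max - t_min = 3.1 - 0.55 = 2.550
L(8,1) = 23, L_eff = 1 - 23/255 = 0.909804 (inverted)
t(8,1) = 3.1 - 2.550·0.909804 = 0.780
Σt over all 4·12 pixels = 89.78
V = pitch²·Σt = 1.47²·89.78 = 194.006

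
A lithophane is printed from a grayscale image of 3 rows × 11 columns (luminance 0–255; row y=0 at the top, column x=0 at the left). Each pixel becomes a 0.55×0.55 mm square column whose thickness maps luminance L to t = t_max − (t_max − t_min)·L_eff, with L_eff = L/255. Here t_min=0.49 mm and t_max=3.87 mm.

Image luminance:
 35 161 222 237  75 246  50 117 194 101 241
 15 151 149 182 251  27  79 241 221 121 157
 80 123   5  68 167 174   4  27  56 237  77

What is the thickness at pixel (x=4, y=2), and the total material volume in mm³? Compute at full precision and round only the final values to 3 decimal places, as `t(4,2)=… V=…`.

span = t_max - t_min = 3.87 - 0.49 = 3.380
L(4,2) = 167, L_eff = 167/255 = 0.654902
t(4,2) = 3.87 - 3.380·0.654902 = 1.656
Σt over all 3·11 pixels = 1806247/25500 ≈ 70.8332157
V = pitch²·Σt = 0.55²·1806247/25500 = 21.427

t(4,2)=1.656 V=21.427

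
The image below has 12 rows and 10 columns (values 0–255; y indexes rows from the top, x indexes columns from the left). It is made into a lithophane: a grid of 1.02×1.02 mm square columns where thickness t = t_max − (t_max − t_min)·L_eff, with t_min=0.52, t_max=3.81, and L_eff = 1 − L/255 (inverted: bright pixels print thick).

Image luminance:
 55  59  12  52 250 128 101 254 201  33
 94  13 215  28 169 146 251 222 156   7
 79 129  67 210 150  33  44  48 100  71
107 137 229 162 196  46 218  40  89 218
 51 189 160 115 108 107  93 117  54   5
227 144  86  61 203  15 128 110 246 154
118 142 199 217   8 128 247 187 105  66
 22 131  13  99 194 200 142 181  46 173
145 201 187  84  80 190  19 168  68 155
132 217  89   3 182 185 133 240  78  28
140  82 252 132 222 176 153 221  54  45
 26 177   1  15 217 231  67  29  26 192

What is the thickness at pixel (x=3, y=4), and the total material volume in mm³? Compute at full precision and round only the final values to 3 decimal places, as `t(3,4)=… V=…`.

t(3,4)=2.004 V=264.282

span = t_max - t_min = 3.81 - 0.52 = 3.290
L(3,4) = 115, L_eff = 1 - 115/255 = 0.549020 (inverted)
t(3,4) = 3.81 - 3.290·0.549020 = 2.004
Σt over all 12·10 pixels = 1619377/6375 ≈ 254.0199216
V = pitch²·Σt = 1.02²·1619377/6375 = 264.282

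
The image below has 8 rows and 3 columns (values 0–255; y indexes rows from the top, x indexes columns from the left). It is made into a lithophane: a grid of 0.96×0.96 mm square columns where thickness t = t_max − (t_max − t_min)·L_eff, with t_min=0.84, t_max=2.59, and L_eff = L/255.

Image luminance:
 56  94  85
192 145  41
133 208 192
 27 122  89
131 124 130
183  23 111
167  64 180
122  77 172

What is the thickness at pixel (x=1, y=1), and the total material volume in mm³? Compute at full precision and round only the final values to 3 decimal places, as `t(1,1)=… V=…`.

span = t_max - t_min = 2.59 - 0.84 = 1.750
L(1,1) = 145, L_eff = 145/255 = 0.568627
t(1,1) = 2.59 - 1.750·0.568627 = 1.595
Σt over all 8·3 pixels = 18053/425 ≈ 42.4776471
V = pitch²·Σt = 0.96²·18053/425 = 39.147

t(1,1)=1.595 V=39.147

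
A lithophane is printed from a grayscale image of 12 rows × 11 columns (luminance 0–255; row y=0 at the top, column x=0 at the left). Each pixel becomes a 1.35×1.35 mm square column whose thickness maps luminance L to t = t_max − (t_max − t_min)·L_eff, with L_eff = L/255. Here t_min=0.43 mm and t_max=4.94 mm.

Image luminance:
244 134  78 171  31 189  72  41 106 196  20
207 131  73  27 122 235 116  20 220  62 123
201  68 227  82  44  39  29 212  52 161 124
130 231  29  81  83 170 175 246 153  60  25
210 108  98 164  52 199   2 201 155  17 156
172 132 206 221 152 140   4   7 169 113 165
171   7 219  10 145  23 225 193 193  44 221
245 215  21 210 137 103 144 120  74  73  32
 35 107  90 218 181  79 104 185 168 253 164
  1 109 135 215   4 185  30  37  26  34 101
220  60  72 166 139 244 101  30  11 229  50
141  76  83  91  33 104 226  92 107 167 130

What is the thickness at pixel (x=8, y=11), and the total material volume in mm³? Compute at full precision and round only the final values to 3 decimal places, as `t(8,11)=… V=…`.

span = t_max - t_min = 4.94 - 0.43 = 4.510
L(8,11) = 107, L_eff = 107/255 = 0.419608
t(8,11) = 4.94 - 4.510·0.419608 = 3.048
Σt over all 12·11 pixels = 9438649/25500 ≈ 370.1430980
V = pitch²·Σt = 1.35²·9438649/25500 = 674.586

t(8,11)=3.048 V=674.586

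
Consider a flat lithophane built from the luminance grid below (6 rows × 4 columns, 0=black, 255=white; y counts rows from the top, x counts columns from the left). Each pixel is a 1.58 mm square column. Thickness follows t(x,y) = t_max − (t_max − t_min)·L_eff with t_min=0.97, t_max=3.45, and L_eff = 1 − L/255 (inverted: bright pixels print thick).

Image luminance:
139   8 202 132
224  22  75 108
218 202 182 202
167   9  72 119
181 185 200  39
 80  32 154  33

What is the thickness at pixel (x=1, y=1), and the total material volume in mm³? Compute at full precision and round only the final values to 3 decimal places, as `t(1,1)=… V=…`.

t(1,1)=1.184 V=130.588

span = t_max - t_min = 3.45 - 0.97 = 2.480
L(1,1) = 22, L_eff = 1 - 22/255 = 0.913725 (inverted)
t(1,1) = 3.45 - 2.480·0.913725 = 1.184
Σt over all 6·4 pixels = 22232/425 ≈ 52.3105882
V = pitch²·Σt = 1.58²·22232/425 = 130.588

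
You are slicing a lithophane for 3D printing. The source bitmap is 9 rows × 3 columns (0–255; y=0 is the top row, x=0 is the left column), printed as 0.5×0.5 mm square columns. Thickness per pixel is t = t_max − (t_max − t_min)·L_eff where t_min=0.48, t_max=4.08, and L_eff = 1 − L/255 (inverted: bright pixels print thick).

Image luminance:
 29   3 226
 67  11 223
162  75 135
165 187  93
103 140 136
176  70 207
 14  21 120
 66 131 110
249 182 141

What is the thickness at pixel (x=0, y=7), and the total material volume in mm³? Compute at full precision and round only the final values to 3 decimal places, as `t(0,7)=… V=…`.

span = t_max - t_min = 4.08 - 0.48 = 3.600
L(0,7) = 66, L_eff = 1 - 66/255 = 0.741176 (inverted)
t(0,7) = 4.08 - 3.600·0.741176 = 1.412
Σt over all 9·3 pixels = 4992/85 ≈ 58.7294118
V = pitch²·Σt = 0.5²·4992/85 = 14.682

t(0,7)=1.412 V=14.682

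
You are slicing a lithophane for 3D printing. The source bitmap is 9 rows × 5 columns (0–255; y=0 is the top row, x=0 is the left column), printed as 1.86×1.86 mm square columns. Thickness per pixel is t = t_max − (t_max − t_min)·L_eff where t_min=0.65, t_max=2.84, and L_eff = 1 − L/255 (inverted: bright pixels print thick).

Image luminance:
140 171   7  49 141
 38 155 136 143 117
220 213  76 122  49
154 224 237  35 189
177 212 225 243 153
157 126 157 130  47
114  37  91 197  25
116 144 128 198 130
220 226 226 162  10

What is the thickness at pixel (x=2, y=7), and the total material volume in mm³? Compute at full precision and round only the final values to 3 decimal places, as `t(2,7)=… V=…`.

t(2,7)=1.749 V=287.398

span = t_max - t_min = 2.84 - 0.65 = 2.190
L(2,7) = 128, L_eff = 1 - 128/255 = 0.498039 (inverted)
t(2,7) = 2.84 - 2.190·0.498039 = 1.749
Σt over all 9·5 pixels = 176529/2125 ≈ 83.0724706
V = pitch²·Σt = 1.86²·176529/2125 = 287.398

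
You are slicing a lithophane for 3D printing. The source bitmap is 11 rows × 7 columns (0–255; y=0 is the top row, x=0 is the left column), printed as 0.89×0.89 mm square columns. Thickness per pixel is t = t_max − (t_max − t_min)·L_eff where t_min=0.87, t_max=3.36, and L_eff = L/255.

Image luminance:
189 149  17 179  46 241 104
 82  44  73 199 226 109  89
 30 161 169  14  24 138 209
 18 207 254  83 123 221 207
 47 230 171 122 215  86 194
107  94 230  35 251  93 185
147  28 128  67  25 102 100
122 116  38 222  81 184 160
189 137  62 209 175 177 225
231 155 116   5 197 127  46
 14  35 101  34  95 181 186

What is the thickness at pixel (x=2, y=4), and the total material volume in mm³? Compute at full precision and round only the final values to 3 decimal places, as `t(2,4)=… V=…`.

t(2,4)=1.690 V=128.499

span = t_max - t_min = 3.36 - 0.87 = 2.490
L(2,4) = 171, L_eff = 171/255 = 0.670588
t(2,4) = 3.36 - 2.490·0.670588 = 1.690
Σt over all 11·7 pixels = 689457/4250 ≈ 162.2251765
V = pitch²·Σt = 0.89²·689457/4250 = 128.499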